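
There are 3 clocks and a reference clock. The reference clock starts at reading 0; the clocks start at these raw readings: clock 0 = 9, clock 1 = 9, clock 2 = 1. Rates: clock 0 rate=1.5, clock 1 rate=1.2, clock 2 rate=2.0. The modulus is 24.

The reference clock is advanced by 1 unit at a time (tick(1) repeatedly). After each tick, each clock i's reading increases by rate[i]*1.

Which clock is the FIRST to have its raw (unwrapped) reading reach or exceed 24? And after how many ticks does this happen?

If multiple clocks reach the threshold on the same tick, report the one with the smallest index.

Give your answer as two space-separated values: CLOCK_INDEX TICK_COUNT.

clock 0: start=9, rate=1.5, needs 24-9 = 15; ticks = ceil(15/1.5) = ceil(10.0000) = 10; reading at tick 10 = 9 + 1.5*10 = 24.0000
clock 1: start=9, rate=1.2, needs 24-9 = 15; ticks = ceil(15/1.2) = ceil(12.5000) = 13; reading at tick 13 = 9 + 1.2*13 = 24.6000
clock 2: start=1, rate=2.0, needs 24-1 = 23; ticks = ceil(23/2.0) = ceil(11.5000) = 12; reading at tick 12 = 1 + 2.0*12 = 25.0000
Minimum tick count = 10; winners = [0]; smallest index = 0

Answer: 0 10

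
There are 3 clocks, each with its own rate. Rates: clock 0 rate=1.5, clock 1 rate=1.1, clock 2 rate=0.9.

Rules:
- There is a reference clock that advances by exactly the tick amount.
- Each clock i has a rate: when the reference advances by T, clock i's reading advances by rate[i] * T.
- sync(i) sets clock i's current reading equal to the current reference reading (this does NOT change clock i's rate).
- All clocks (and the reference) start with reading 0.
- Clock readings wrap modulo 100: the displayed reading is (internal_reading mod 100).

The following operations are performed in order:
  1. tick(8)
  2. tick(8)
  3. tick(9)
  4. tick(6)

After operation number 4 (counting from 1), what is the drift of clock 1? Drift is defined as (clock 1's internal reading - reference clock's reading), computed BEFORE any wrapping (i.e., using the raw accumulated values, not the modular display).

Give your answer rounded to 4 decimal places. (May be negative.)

After op 1 tick(8): ref=8.0000 raw=[12.0000 8.8000 7.2000]
After op 2 tick(8): ref=16.0000 raw=[24.0000 17.6000 14.4000]
After op 3 tick(9): ref=25.0000 raw=[37.5000 27.5000 22.5000]
After op 4 tick(6): ref=31.0000 raw=[46.5000 34.1000 27.9000]
Drift of clock 1 after op 4: 34.1000 - 31.0000 = 3.1000

Answer: 3.1000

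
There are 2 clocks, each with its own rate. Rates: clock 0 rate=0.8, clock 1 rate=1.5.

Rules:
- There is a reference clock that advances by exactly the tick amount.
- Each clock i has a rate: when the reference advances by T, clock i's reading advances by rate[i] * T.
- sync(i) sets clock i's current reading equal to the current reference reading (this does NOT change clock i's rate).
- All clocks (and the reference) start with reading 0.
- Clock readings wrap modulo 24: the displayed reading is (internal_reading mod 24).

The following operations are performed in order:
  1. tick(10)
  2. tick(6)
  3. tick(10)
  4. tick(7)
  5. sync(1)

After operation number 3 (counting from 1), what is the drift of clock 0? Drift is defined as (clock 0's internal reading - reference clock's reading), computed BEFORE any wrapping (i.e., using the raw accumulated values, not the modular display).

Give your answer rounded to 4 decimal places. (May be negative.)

After op 1 tick(10): ref=10.0000 raw=[8.0000 15.0000]
After op 2 tick(6): ref=16.0000 raw=[12.8000 24.0000]
After op 3 tick(10): ref=26.0000 raw=[20.8000 39.0000]
Drift of clock 0 after op 3: 20.8000 - 26.0000 = -5.2000

Answer: -5.2000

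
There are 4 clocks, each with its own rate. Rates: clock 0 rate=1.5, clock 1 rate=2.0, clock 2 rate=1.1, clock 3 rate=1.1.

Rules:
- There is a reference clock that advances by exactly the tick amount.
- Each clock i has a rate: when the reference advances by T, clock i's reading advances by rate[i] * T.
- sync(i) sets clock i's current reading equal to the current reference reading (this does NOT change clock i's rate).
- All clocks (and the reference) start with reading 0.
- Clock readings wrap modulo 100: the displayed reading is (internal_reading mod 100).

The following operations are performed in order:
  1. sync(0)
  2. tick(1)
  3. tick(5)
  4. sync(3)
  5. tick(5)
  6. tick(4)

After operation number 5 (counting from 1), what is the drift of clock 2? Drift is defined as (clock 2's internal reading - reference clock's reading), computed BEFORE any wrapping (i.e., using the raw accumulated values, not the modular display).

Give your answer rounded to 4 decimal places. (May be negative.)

After op 1 sync(0): ref=0.0000 raw=[0.0000 0.0000 0.0000 0.0000]
After op 2 tick(1): ref=1.0000 raw=[1.5000 2.0000 1.1000 1.1000]
After op 3 tick(5): ref=6.0000 raw=[9.0000 12.0000 6.6000 6.6000]
After op 4 sync(3): ref=6.0000 raw=[9.0000 12.0000 6.6000 6.0000]
After op 5 tick(5): ref=11.0000 raw=[16.5000 22.0000 12.1000 11.5000]
Drift of clock 2 after op 5: 12.1000 - 11.0000 = 1.1000

Answer: 1.1000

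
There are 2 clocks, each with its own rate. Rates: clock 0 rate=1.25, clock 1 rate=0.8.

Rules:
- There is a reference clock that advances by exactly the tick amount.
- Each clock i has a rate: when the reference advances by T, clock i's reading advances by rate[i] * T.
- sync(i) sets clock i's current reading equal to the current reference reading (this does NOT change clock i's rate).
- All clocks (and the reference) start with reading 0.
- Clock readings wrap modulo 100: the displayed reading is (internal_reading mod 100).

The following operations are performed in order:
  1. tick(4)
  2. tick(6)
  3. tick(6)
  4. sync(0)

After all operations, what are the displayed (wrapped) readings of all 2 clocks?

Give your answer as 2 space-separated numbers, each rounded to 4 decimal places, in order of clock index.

After op 1 tick(4): ref=4.0000 raw=[5.0000 3.2000]
After op 2 tick(6): ref=10.0000 raw=[12.5000 8.0000]
After op 3 tick(6): ref=16.0000 raw=[20.0000 12.8000]
After op 4 sync(0): ref=16.0000 raw=[16.0000 12.8000]
Wrap final raw readings (mod 100): 16.0000 mod 100 = 16.0000; 12.8000 mod 100 = 12.8000

Answer: 16.0000 12.8000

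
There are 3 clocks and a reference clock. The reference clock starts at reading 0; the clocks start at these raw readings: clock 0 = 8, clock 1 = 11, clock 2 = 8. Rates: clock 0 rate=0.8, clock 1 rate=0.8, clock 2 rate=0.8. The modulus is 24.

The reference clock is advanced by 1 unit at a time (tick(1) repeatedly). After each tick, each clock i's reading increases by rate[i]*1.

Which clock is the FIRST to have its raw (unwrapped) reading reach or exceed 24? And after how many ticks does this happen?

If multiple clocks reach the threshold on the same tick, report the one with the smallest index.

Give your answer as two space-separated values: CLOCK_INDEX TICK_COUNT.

Answer: 1 17

Derivation:
clock 0: start=8, rate=0.8, needs 24-8 = 16; ticks = ceil(16/0.8) = ceil(20.0000) = 20; reading at tick 20 = 8 + 0.8*20 = 24.0000
clock 1: start=11, rate=0.8, needs 24-11 = 13; ticks = ceil(13/0.8) = ceil(16.2500) = 17; reading at tick 17 = 11 + 0.8*17 = 24.6000
clock 2: start=8, rate=0.8, needs 24-8 = 16; ticks = ceil(16/0.8) = ceil(20.0000) = 20; reading at tick 20 = 8 + 0.8*20 = 24.0000
Minimum tick count = 17; winners = [1]; smallest index = 1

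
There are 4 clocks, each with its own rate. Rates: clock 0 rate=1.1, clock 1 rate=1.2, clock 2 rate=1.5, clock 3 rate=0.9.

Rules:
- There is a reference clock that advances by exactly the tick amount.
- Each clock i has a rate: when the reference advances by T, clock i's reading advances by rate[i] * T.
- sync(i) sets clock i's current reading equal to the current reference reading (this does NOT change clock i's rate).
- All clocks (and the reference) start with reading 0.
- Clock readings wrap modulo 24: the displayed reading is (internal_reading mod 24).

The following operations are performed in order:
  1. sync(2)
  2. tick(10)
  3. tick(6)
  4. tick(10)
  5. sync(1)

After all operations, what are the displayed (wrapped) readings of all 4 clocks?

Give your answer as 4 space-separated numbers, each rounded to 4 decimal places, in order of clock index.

Answer: 4.6000 2.0000 15.0000 23.4000

Derivation:
After op 1 sync(2): ref=0.0000 raw=[0.0000 0.0000 0.0000 0.0000]
After op 2 tick(10): ref=10.0000 raw=[11.0000 12.0000 15.0000 9.0000]
After op 3 tick(6): ref=16.0000 raw=[17.6000 19.2000 24.0000 14.4000]
After op 4 tick(10): ref=26.0000 raw=[28.6000 31.2000 39.0000 23.4000]
After op 5 sync(1): ref=26.0000 raw=[28.6000 26.0000 39.0000 23.4000]
Wrap final raw readings (mod 24): 28.6000 mod 24 = 4.6000; 26.0000 mod 24 = 2.0000; 39.0000 mod 24 = 15.0000; 23.4000 mod 24 = 23.4000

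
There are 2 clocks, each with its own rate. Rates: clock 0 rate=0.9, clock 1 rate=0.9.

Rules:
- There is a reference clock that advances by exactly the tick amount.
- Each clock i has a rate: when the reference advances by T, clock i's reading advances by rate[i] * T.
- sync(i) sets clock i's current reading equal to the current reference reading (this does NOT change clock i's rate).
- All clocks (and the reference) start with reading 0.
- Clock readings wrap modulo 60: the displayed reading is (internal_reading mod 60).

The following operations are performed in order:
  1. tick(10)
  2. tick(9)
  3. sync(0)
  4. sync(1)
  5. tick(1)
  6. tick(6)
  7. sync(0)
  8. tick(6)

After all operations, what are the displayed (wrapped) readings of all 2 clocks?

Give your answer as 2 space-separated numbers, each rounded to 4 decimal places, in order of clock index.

Answer: 31.4000 30.7000

Derivation:
After op 1 tick(10): ref=10.0000 raw=[9.0000 9.0000]
After op 2 tick(9): ref=19.0000 raw=[17.1000 17.1000]
After op 3 sync(0): ref=19.0000 raw=[19.0000 17.1000]
After op 4 sync(1): ref=19.0000 raw=[19.0000 19.0000]
After op 5 tick(1): ref=20.0000 raw=[19.9000 19.9000]
After op 6 tick(6): ref=26.0000 raw=[25.3000 25.3000]
After op 7 sync(0): ref=26.0000 raw=[26.0000 25.3000]
After op 8 tick(6): ref=32.0000 raw=[31.4000 30.7000]
Wrap final raw readings (mod 60): 31.4000 mod 60 = 31.4000; 30.7000 mod 60 = 30.7000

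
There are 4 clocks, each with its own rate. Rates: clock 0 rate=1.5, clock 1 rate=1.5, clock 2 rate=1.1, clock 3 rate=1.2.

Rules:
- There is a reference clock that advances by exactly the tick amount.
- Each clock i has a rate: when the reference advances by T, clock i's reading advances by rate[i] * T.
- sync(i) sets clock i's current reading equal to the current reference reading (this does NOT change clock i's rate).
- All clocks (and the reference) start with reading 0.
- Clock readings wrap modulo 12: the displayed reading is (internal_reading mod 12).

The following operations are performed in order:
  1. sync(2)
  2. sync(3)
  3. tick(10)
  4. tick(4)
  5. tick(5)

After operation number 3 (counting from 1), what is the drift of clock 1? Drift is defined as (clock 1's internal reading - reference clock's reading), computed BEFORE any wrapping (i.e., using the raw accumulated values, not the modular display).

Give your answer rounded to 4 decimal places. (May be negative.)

After op 1 sync(2): ref=0.0000 raw=[0.0000 0.0000 0.0000 0.0000]
After op 2 sync(3): ref=0.0000 raw=[0.0000 0.0000 0.0000 0.0000]
After op 3 tick(10): ref=10.0000 raw=[15.0000 15.0000 11.0000 12.0000]
Drift of clock 1 after op 3: 15.0000 - 10.0000 = 5.0000

Answer: 5.0000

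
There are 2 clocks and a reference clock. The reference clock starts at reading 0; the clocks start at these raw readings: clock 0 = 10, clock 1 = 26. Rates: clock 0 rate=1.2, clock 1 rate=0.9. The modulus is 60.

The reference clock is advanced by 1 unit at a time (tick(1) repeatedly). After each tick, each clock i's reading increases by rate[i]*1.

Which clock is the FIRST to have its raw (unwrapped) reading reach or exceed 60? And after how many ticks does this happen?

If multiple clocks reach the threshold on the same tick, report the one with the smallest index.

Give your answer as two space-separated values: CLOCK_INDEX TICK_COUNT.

Answer: 1 38

Derivation:
clock 0: start=10, rate=1.2, needs 60-10 = 50; ticks = ceil(50/1.2) = ceil(41.6667) = 42; reading at tick 42 = 10 + 1.2*42 = 60.4000
clock 1: start=26, rate=0.9, needs 60-26 = 34; ticks = ceil(34/0.9) = ceil(37.7778) = 38; reading at tick 38 = 26 + 0.9*38 = 60.2000
Minimum tick count = 38; winners = [1]; smallest index = 1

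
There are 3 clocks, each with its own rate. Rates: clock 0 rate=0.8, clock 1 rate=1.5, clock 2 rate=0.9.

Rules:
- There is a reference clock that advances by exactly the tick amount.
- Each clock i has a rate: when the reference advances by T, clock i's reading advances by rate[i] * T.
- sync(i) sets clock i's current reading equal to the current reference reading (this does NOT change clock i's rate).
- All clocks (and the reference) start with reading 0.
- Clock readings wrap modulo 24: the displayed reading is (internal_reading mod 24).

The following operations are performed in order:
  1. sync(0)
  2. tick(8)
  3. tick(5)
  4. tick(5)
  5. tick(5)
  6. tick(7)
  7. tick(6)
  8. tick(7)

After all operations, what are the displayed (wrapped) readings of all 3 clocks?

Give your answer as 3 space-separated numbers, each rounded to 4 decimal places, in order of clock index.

After op 1 sync(0): ref=0.0000 raw=[0.0000 0.0000 0.0000]
After op 2 tick(8): ref=8.0000 raw=[6.4000 12.0000 7.2000]
After op 3 tick(5): ref=13.0000 raw=[10.4000 19.5000 11.7000]
After op 4 tick(5): ref=18.0000 raw=[14.4000 27.0000 16.2000]
After op 5 tick(5): ref=23.0000 raw=[18.4000 34.5000 20.7000]
After op 6 tick(7): ref=30.0000 raw=[24.0000 45.0000 27.0000]
After op 7 tick(6): ref=36.0000 raw=[28.8000 54.0000 32.4000]
After op 8 tick(7): ref=43.0000 raw=[34.4000 64.5000 38.7000]
Wrap final raw readings (mod 24): 34.4000 mod 24 = 10.4000; 64.5000 mod 24 = 16.5000; 38.7000 mod 24 = 14.7000

Answer: 10.4000 16.5000 14.7000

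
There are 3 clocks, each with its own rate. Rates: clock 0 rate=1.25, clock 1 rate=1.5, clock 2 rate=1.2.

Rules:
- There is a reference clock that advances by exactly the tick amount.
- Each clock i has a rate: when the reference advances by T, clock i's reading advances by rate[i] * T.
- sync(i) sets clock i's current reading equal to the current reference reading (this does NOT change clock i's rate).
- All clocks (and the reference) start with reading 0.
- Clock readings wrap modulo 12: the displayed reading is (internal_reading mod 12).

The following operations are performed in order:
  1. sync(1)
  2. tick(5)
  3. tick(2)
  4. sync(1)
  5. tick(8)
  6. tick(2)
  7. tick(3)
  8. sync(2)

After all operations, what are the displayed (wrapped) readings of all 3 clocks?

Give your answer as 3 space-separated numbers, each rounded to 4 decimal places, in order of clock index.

After op 1 sync(1): ref=0.0000 raw=[0.0000 0.0000 0.0000]
After op 2 tick(5): ref=5.0000 raw=[6.2500 7.5000 6.0000]
After op 3 tick(2): ref=7.0000 raw=[8.7500 10.5000 8.4000]
After op 4 sync(1): ref=7.0000 raw=[8.7500 7.0000 8.4000]
After op 5 tick(8): ref=15.0000 raw=[18.7500 19.0000 18.0000]
After op 6 tick(2): ref=17.0000 raw=[21.2500 22.0000 20.4000]
After op 7 tick(3): ref=20.0000 raw=[25.0000 26.5000 24.0000]
After op 8 sync(2): ref=20.0000 raw=[25.0000 26.5000 20.0000]
Wrap final raw readings (mod 12): 25.0000 mod 12 = 1.0000; 26.5000 mod 12 = 2.5000; 20.0000 mod 12 = 8.0000

Answer: 1.0000 2.5000 8.0000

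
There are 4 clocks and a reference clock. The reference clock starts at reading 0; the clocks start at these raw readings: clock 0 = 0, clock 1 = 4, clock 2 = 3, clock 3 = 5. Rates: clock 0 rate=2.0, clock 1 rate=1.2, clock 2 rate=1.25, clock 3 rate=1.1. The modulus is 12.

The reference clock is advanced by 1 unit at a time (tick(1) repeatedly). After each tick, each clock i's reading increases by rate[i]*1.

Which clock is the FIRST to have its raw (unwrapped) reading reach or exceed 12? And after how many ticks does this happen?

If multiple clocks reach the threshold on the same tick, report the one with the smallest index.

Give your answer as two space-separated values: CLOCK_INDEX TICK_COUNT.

clock 0: start=0, rate=2.0, needs 12-0 = 12; ticks = ceil(12/2.0) = ceil(6.0000) = 6; reading at tick 6 = 0 + 2.0*6 = 12.0000
clock 1: start=4, rate=1.2, needs 12-4 = 8; ticks = ceil(8/1.2) = ceil(6.6667) = 7; reading at tick 7 = 4 + 1.2*7 = 12.4000
clock 2: start=3, rate=1.25, needs 12-3 = 9; ticks = ceil(9/1.25) = ceil(7.2000) = 8; reading at tick 8 = 3 + 1.25*8 = 13.0000
clock 3: start=5, rate=1.1, needs 12-5 = 7; ticks = ceil(7/1.1) = ceil(6.3636) = 7; reading at tick 7 = 5 + 1.1*7 = 12.7000
Minimum tick count = 6; winners = [0]; smallest index = 0

Answer: 0 6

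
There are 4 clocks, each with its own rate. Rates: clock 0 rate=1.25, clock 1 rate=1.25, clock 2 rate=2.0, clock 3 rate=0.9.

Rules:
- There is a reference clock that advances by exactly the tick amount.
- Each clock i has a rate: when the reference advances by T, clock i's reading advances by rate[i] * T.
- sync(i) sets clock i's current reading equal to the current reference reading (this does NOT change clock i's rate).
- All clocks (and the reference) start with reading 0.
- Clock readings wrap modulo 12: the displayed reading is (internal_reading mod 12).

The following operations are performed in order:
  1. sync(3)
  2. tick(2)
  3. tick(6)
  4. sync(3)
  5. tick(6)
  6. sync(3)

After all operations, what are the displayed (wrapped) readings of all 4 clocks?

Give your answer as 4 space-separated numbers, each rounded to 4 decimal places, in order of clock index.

Answer: 5.5000 5.5000 4.0000 2.0000

Derivation:
After op 1 sync(3): ref=0.0000 raw=[0.0000 0.0000 0.0000 0.0000]
After op 2 tick(2): ref=2.0000 raw=[2.5000 2.5000 4.0000 1.8000]
After op 3 tick(6): ref=8.0000 raw=[10.0000 10.0000 16.0000 7.2000]
After op 4 sync(3): ref=8.0000 raw=[10.0000 10.0000 16.0000 8.0000]
After op 5 tick(6): ref=14.0000 raw=[17.5000 17.5000 28.0000 13.4000]
After op 6 sync(3): ref=14.0000 raw=[17.5000 17.5000 28.0000 14.0000]
Wrap final raw readings (mod 12): 17.5000 mod 12 = 5.5000; 17.5000 mod 12 = 5.5000; 28.0000 mod 12 = 4.0000; 14.0000 mod 12 = 2.0000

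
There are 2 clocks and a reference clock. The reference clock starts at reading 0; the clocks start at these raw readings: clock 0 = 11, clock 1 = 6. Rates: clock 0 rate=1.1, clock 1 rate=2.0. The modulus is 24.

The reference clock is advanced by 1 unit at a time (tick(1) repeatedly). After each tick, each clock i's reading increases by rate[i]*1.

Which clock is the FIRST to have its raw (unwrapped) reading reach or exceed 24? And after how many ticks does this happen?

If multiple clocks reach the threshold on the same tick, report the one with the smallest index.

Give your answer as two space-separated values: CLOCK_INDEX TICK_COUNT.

clock 0: start=11, rate=1.1, needs 24-11 = 13; ticks = ceil(13/1.1) = ceil(11.8182) = 12; reading at tick 12 = 11 + 1.1*12 = 24.2000
clock 1: start=6, rate=2.0, needs 24-6 = 18; ticks = ceil(18/2.0) = ceil(9.0000) = 9; reading at tick 9 = 6 + 2.0*9 = 24.0000
Minimum tick count = 9; winners = [1]; smallest index = 1

Answer: 1 9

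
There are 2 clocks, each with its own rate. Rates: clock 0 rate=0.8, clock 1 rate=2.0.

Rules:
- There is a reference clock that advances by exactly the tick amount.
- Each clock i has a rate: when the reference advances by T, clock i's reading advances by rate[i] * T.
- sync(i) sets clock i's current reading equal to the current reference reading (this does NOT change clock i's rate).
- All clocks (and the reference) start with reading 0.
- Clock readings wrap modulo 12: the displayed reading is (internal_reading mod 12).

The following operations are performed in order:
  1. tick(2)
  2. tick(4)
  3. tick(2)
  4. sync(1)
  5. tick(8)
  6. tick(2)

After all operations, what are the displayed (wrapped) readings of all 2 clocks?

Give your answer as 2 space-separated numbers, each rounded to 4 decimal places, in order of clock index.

Answer: 2.4000 4.0000

Derivation:
After op 1 tick(2): ref=2.0000 raw=[1.6000 4.0000]
After op 2 tick(4): ref=6.0000 raw=[4.8000 12.0000]
After op 3 tick(2): ref=8.0000 raw=[6.4000 16.0000]
After op 4 sync(1): ref=8.0000 raw=[6.4000 8.0000]
After op 5 tick(8): ref=16.0000 raw=[12.8000 24.0000]
After op 6 tick(2): ref=18.0000 raw=[14.4000 28.0000]
Wrap final raw readings (mod 12): 14.4000 mod 12 = 2.4000; 28.0000 mod 12 = 4.0000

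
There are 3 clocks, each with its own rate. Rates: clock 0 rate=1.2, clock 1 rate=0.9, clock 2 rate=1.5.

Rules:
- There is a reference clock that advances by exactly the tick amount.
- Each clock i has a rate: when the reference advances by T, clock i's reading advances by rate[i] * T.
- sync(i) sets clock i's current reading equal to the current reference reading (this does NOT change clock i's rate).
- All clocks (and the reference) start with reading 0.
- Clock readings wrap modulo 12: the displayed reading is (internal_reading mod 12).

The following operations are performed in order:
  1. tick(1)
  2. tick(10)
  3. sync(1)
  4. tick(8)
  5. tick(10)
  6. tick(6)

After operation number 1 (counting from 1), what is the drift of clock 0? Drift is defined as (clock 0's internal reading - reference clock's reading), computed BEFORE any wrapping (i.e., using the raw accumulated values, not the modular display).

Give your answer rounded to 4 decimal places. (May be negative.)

Answer: 0.2000

Derivation:
After op 1 tick(1): ref=1.0000 raw=[1.2000 0.9000 1.5000]
Drift of clock 0 after op 1: 1.2000 - 1.0000 = 0.2000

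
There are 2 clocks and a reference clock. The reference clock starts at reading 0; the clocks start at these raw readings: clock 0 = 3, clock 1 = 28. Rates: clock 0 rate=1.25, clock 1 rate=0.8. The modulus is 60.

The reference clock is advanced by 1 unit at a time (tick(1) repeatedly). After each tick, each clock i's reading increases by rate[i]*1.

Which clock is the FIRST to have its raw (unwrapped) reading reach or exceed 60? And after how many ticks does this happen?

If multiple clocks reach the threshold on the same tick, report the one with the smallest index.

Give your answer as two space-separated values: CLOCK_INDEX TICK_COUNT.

clock 0: start=3, rate=1.25, needs 60-3 = 57; ticks = ceil(57/1.25) = ceil(45.6000) = 46; reading at tick 46 = 3 + 1.25*46 = 60.5000
clock 1: start=28, rate=0.8, needs 60-28 = 32; ticks = ceil(32/0.8) = ceil(40.0000) = 40; reading at tick 40 = 28 + 0.8*40 = 60.0000
Minimum tick count = 40; winners = [1]; smallest index = 1

Answer: 1 40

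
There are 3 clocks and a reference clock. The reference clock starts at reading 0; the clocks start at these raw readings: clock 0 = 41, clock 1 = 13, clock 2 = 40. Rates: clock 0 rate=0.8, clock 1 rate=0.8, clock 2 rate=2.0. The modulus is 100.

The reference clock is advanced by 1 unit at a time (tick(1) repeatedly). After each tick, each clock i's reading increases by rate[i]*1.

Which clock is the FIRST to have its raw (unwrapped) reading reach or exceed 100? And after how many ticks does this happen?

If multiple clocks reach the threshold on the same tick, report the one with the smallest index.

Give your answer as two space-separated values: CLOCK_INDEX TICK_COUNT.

clock 0: start=41, rate=0.8, needs 100-41 = 59; ticks = ceil(59/0.8) = ceil(73.7500) = 74; reading at tick 74 = 41 + 0.8*74 = 100.2000
clock 1: start=13, rate=0.8, needs 100-13 = 87; ticks = ceil(87/0.8) = ceil(108.7500) = 109; reading at tick 109 = 13 + 0.8*109 = 100.2000
clock 2: start=40, rate=2.0, needs 100-40 = 60; ticks = ceil(60/2.0) = ceil(30.0000) = 30; reading at tick 30 = 40 + 2.0*30 = 100.0000
Minimum tick count = 30; winners = [2]; smallest index = 2

Answer: 2 30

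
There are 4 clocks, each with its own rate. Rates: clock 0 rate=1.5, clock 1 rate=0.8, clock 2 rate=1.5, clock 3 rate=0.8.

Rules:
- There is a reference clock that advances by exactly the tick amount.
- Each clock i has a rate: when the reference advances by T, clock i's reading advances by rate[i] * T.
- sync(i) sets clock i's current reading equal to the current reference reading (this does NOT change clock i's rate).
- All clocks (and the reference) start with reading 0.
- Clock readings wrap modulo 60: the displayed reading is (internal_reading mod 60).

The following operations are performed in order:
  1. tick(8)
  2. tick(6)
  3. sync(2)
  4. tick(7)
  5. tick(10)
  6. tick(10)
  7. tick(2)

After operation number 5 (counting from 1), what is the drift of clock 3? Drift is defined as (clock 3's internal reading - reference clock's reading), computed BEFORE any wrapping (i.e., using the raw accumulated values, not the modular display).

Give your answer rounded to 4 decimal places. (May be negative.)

Answer: -6.2000

Derivation:
After op 1 tick(8): ref=8.0000 raw=[12.0000 6.4000 12.0000 6.4000]
After op 2 tick(6): ref=14.0000 raw=[21.0000 11.2000 21.0000 11.2000]
After op 3 sync(2): ref=14.0000 raw=[21.0000 11.2000 14.0000 11.2000]
After op 4 tick(7): ref=21.0000 raw=[31.5000 16.8000 24.5000 16.8000]
After op 5 tick(10): ref=31.0000 raw=[46.5000 24.8000 39.5000 24.8000]
Drift of clock 3 after op 5: 24.8000 - 31.0000 = -6.2000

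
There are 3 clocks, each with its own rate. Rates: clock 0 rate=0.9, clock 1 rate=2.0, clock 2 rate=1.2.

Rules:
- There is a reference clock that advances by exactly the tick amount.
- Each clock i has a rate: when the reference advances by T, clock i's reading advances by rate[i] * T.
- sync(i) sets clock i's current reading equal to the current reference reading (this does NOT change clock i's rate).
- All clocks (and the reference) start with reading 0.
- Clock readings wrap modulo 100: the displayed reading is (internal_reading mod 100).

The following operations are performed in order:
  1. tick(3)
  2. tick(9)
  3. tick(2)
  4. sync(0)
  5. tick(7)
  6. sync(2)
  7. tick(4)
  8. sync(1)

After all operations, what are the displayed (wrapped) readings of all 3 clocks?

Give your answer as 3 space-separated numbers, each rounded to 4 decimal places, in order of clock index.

Answer: 23.9000 25.0000 25.8000

Derivation:
After op 1 tick(3): ref=3.0000 raw=[2.7000 6.0000 3.6000]
After op 2 tick(9): ref=12.0000 raw=[10.8000 24.0000 14.4000]
After op 3 tick(2): ref=14.0000 raw=[12.6000 28.0000 16.8000]
After op 4 sync(0): ref=14.0000 raw=[14.0000 28.0000 16.8000]
After op 5 tick(7): ref=21.0000 raw=[20.3000 42.0000 25.2000]
After op 6 sync(2): ref=21.0000 raw=[20.3000 42.0000 21.0000]
After op 7 tick(4): ref=25.0000 raw=[23.9000 50.0000 25.8000]
After op 8 sync(1): ref=25.0000 raw=[23.9000 25.0000 25.8000]
Wrap final raw readings (mod 100): 23.9000 mod 100 = 23.9000; 25.0000 mod 100 = 25.0000; 25.8000 mod 100 = 25.8000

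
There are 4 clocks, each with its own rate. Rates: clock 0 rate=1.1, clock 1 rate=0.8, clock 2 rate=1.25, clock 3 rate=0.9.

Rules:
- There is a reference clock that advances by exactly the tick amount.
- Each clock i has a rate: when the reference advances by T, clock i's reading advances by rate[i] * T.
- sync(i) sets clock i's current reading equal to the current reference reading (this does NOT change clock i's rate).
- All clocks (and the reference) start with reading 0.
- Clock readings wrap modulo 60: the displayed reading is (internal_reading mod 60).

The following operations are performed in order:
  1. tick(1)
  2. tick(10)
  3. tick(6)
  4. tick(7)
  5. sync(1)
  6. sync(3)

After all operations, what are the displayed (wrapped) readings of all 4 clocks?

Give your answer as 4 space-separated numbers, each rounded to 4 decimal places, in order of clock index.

After op 1 tick(1): ref=1.0000 raw=[1.1000 0.8000 1.2500 0.9000]
After op 2 tick(10): ref=11.0000 raw=[12.1000 8.8000 13.7500 9.9000]
After op 3 tick(6): ref=17.0000 raw=[18.7000 13.6000 21.2500 15.3000]
After op 4 tick(7): ref=24.0000 raw=[26.4000 19.2000 30.0000 21.6000]
After op 5 sync(1): ref=24.0000 raw=[26.4000 24.0000 30.0000 21.6000]
After op 6 sync(3): ref=24.0000 raw=[26.4000 24.0000 30.0000 24.0000]
Wrap final raw readings (mod 60): 26.4000 mod 60 = 26.4000; 24.0000 mod 60 = 24.0000; 30.0000 mod 60 = 30.0000; 24.0000 mod 60 = 24.0000

Answer: 26.4000 24.0000 30.0000 24.0000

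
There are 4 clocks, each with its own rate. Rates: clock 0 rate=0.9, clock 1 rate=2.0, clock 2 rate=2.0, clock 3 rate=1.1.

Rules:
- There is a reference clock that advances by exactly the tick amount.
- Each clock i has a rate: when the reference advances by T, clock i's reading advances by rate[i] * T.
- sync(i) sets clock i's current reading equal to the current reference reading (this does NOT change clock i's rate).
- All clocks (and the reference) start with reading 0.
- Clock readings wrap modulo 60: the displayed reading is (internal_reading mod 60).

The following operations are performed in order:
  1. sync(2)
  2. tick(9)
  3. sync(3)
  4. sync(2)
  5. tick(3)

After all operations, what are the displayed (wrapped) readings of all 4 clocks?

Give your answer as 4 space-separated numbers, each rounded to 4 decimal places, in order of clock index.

After op 1 sync(2): ref=0.0000 raw=[0.0000 0.0000 0.0000 0.0000]
After op 2 tick(9): ref=9.0000 raw=[8.1000 18.0000 18.0000 9.9000]
After op 3 sync(3): ref=9.0000 raw=[8.1000 18.0000 18.0000 9.0000]
After op 4 sync(2): ref=9.0000 raw=[8.1000 18.0000 9.0000 9.0000]
After op 5 tick(3): ref=12.0000 raw=[10.8000 24.0000 15.0000 12.3000]
Wrap final raw readings (mod 60): 10.8000 mod 60 = 10.8000; 24.0000 mod 60 = 24.0000; 15.0000 mod 60 = 15.0000; 12.3000 mod 60 = 12.3000

Answer: 10.8000 24.0000 15.0000 12.3000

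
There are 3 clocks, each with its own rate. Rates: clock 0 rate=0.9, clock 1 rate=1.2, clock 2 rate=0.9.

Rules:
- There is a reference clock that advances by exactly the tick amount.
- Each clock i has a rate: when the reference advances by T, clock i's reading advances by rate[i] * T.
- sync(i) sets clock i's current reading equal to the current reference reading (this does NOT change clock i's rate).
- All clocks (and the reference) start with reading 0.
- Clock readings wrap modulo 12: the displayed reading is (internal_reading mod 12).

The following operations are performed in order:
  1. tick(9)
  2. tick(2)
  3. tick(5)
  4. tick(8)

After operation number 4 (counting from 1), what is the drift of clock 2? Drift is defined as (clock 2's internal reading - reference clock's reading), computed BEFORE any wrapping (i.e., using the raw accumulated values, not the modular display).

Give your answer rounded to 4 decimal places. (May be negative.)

Answer: -2.4000

Derivation:
After op 1 tick(9): ref=9.0000 raw=[8.1000 10.8000 8.1000]
After op 2 tick(2): ref=11.0000 raw=[9.9000 13.2000 9.9000]
After op 3 tick(5): ref=16.0000 raw=[14.4000 19.2000 14.4000]
After op 4 tick(8): ref=24.0000 raw=[21.6000 28.8000 21.6000]
Drift of clock 2 after op 4: 21.6000 - 24.0000 = -2.4000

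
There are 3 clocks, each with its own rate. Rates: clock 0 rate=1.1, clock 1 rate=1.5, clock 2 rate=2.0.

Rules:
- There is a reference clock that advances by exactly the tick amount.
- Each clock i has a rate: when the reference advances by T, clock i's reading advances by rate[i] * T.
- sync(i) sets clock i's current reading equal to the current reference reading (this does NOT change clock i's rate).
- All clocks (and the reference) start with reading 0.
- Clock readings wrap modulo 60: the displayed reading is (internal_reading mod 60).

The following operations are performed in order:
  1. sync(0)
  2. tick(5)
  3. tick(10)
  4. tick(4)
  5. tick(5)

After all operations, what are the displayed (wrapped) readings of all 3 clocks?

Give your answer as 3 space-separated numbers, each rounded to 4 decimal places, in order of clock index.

Answer: 26.4000 36.0000 48.0000

Derivation:
After op 1 sync(0): ref=0.0000 raw=[0.0000 0.0000 0.0000]
After op 2 tick(5): ref=5.0000 raw=[5.5000 7.5000 10.0000]
After op 3 tick(10): ref=15.0000 raw=[16.5000 22.5000 30.0000]
After op 4 tick(4): ref=19.0000 raw=[20.9000 28.5000 38.0000]
After op 5 tick(5): ref=24.0000 raw=[26.4000 36.0000 48.0000]
Wrap final raw readings (mod 60): 26.4000 mod 60 = 26.4000; 36.0000 mod 60 = 36.0000; 48.0000 mod 60 = 48.0000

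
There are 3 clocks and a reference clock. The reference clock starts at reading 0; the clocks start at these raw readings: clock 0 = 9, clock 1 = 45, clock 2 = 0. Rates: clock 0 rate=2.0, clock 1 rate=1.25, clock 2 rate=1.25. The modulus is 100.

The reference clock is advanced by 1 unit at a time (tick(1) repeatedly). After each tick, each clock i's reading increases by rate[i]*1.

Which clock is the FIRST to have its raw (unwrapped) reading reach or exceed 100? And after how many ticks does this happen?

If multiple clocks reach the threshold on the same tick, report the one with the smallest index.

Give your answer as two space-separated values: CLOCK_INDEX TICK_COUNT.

clock 0: start=9, rate=2.0, needs 100-9 = 91; ticks = ceil(91/2.0) = ceil(45.5000) = 46; reading at tick 46 = 9 + 2.0*46 = 101.0000
clock 1: start=45, rate=1.25, needs 100-45 = 55; ticks = ceil(55/1.25) = ceil(44.0000) = 44; reading at tick 44 = 45 + 1.25*44 = 100.0000
clock 2: start=0, rate=1.25, needs 100-0 = 100; ticks = ceil(100/1.25) = ceil(80.0000) = 80; reading at tick 80 = 0 + 1.25*80 = 100.0000
Minimum tick count = 44; winners = [1]; smallest index = 1

Answer: 1 44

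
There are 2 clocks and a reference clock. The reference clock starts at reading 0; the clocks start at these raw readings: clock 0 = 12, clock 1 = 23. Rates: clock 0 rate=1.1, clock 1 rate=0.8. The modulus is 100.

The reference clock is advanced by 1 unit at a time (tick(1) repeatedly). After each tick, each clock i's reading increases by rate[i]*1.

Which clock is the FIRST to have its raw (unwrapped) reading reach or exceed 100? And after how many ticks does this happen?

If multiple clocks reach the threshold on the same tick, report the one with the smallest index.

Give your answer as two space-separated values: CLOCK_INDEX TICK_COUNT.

clock 0: start=12, rate=1.1, needs 100-12 = 88; ticks = ceil(88/1.1) = ceil(80.0000) = 80; reading at tick 80 = 12 + 1.1*80 = 100.0000
clock 1: start=23, rate=0.8, needs 100-23 = 77; ticks = ceil(77/0.8) = ceil(96.2500) = 97; reading at tick 97 = 23 + 0.8*97 = 100.6000
Minimum tick count = 80; winners = [0]; smallest index = 0

Answer: 0 80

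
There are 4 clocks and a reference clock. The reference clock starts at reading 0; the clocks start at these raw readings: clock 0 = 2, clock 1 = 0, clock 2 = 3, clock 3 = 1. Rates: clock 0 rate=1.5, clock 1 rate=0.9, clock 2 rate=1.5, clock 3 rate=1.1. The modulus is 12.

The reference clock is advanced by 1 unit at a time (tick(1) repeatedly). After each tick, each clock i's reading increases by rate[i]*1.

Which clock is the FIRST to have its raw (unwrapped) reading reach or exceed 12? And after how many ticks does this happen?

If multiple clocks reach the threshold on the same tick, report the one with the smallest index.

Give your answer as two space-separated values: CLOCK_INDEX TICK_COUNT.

clock 0: start=2, rate=1.5, needs 12-2 = 10; ticks = ceil(10/1.5) = ceil(6.6667) = 7; reading at tick 7 = 2 + 1.5*7 = 12.5000
clock 1: start=0, rate=0.9, needs 12-0 = 12; ticks = ceil(12/0.9) = ceil(13.3333) = 14; reading at tick 14 = 0 + 0.9*14 = 12.6000
clock 2: start=3, rate=1.5, needs 12-3 = 9; ticks = ceil(9/1.5) = ceil(6.0000) = 6; reading at tick 6 = 3 + 1.5*6 = 12.0000
clock 3: start=1, rate=1.1, needs 12-1 = 11; ticks = ceil(11/1.1) = ceil(10.0000) = 10; reading at tick 10 = 1 + 1.1*10 = 12.0000
Minimum tick count = 6; winners = [2]; smallest index = 2

Answer: 2 6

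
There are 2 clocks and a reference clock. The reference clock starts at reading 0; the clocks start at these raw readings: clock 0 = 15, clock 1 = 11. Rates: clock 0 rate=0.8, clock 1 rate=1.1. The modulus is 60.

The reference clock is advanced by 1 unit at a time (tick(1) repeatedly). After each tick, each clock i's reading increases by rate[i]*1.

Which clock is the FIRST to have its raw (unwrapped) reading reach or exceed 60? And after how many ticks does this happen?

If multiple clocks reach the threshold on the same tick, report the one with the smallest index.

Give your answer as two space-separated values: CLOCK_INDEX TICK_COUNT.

clock 0: start=15, rate=0.8, needs 60-15 = 45; ticks = ceil(45/0.8) = ceil(56.2500) = 57; reading at tick 57 = 15 + 0.8*57 = 60.6000
clock 1: start=11, rate=1.1, needs 60-11 = 49; ticks = ceil(49/1.1) = ceil(44.5455) = 45; reading at tick 45 = 11 + 1.1*45 = 60.5000
Minimum tick count = 45; winners = [1]; smallest index = 1

Answer: 1 45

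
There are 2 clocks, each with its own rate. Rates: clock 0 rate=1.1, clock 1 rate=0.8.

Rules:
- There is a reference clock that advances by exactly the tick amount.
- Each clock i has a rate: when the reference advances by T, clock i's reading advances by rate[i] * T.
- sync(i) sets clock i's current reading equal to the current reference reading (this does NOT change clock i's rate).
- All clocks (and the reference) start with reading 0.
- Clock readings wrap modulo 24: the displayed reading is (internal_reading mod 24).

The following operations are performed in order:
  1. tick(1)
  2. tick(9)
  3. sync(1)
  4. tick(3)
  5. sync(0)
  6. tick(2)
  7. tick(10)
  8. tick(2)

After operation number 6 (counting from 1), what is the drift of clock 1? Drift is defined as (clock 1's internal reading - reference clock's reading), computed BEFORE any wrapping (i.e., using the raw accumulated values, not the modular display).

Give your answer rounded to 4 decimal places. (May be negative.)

Answer: -1.0000

Derivation:
After op 1 tick(1): ref=1.0000 raw=[1.1000 0.8000]
After op 2 tick(9): ref=10.0000 raw=[11.0000 8.0000]
After op 3 sync(1): ref=10.0000 raw=[11.0000 10.0000]
After op 4 tick(3): ref=13.0000 raw=[14.3000 12.4000]
After op 5 sync(0): ref=13.0000 raw=[13.0000 12.4000]
After op 6 tick(2): ref=15.0000 raw=[15.2000 14.0000]
Drift of clock 1 after op 6: 14.0000 - 15.0000 = -1.0000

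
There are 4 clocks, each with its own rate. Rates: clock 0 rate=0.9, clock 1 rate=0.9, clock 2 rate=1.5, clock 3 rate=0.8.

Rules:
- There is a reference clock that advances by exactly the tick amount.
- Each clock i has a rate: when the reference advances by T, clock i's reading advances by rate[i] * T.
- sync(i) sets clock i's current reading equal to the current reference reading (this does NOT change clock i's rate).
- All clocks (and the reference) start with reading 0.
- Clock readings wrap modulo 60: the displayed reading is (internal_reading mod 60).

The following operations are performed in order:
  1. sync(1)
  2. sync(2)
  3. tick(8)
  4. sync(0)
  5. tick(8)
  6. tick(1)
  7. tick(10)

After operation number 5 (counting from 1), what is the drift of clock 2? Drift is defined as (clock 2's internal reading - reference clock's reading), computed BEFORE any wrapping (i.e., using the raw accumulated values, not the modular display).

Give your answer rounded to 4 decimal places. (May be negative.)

After op 1 sync(1): ref=0.0000 raw=[0.0000 0.0000 0.0000 0.0000]
After op 2 sync(2): ref=0.0000 raw=[0.0000 0.0000 0.0000 0.0000]
After op 3 tick(8): ref=8.0000 raw=[7.2000 7.2000 12.0000 6.4000]
After op 4 sync(0): ref=8.0000 raw=[8.0000 7.2000 12.0000 6.4000]
After op 5 tick(8): ref=16.0000 raw=[15.2000 14.4000 24.0000 12.8000]
Drift of clock 2 after op 5: 24.0000 - 16.0000 = 8.0000

Answer: 8.0000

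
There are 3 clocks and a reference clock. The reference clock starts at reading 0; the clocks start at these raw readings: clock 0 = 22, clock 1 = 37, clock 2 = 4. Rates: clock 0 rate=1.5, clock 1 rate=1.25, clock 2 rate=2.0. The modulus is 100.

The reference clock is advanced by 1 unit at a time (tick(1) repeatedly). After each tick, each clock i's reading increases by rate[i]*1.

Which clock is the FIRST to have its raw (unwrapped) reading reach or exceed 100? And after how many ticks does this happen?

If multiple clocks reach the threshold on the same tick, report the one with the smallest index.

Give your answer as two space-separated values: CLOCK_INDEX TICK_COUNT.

clock 0: start=22, rate=1.5, needs 100-22 = 78; ticks = ceil(78/1.5) = ceil(52.0000) = 52; reading at tick 52 = 22 + 1.5*52 = 100.0000
clock 1: start=37, rate=1.25, needs 100-37 = 63; ticks = ceil(63/1.25) = ceil(50.4000) = 51; reading at tick 51 = 37 + 1.25*51 = 100.7500
clock 2: start=4, rate=2.0, needs 100-4 = 96; ticks = ceil(96/2.0) = ceil(48.0000) = 48; reading at tick 48 = 4 + 2.0*48 = 100.0000
Minimum tick count = 48; winners = [2]; smallest index = 2

Answer: 2 48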